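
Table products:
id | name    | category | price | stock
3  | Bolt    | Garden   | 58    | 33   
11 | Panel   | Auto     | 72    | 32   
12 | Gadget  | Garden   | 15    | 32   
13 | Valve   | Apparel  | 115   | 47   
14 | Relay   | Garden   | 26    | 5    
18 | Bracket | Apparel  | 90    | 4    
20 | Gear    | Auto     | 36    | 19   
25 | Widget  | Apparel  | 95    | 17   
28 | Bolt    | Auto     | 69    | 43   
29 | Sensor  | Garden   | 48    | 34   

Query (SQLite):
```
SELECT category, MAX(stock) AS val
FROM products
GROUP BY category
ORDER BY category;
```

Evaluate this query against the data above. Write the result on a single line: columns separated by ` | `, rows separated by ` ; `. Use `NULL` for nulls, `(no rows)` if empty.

Partition products by category; compute MAX(stock) within each group.
  Apparel: ids {13, 18, 25} → MAX(stock)=47
  Auto: ids {11, 20, 28} → MAX(stock)=43
  Garden: ids {3, 12, 14, 29} → MAX(stock)=34

Apparel | 47 ; Auto | 43 ; Garden | 34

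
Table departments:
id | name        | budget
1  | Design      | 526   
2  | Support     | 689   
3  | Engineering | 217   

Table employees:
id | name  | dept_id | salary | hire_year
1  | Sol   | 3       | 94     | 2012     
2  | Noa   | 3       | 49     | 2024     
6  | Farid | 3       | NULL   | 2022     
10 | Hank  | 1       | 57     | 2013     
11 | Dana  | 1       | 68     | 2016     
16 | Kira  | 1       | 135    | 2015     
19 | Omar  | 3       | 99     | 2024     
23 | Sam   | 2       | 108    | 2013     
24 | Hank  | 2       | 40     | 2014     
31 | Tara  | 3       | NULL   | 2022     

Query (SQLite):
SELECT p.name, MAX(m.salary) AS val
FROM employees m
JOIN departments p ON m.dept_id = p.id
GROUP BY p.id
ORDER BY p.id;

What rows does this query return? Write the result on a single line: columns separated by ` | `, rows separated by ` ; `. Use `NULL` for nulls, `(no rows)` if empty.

Join each employees row to its departments via dept_id.
Group joined rows by departments.id; compute MAX(m.salary) per group.
  1: ids {10, 11, 16} → MAX(m.salary)=135
  2: ids {23, 24} → MAX(m.salary)=108
  3: ids {1, 2, 6, 19, 31} → MAX(m.salary)=99

Design | 135 ; Support | 108 ; Engineering | 99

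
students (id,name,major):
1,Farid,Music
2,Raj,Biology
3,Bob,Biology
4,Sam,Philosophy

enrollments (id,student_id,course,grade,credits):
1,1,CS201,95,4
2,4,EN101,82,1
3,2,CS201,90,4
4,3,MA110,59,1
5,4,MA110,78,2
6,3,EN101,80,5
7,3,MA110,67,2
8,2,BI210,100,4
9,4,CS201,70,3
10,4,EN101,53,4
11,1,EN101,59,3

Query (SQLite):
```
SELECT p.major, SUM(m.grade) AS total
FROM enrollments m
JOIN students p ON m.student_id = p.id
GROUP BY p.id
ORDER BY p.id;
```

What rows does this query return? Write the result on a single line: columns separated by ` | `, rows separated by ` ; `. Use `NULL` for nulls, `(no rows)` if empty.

Join each enrollments row to its students via student_id.
Group joined rows by students.id; compute SUM(m.grade) per group.
  1: ids {1, 11} → SUM(m.grade)=154
  2: ids {3, 8} → SUM(m.grade)=190
  3: ids {4, 6, 7} → SUM(m.grade)=206
  4: ids {2, 5, 9, 10} → SUM(m.grade)=283

Music | 154 ; Biology | 190 ; Biology | 206 ; Philosophy | 283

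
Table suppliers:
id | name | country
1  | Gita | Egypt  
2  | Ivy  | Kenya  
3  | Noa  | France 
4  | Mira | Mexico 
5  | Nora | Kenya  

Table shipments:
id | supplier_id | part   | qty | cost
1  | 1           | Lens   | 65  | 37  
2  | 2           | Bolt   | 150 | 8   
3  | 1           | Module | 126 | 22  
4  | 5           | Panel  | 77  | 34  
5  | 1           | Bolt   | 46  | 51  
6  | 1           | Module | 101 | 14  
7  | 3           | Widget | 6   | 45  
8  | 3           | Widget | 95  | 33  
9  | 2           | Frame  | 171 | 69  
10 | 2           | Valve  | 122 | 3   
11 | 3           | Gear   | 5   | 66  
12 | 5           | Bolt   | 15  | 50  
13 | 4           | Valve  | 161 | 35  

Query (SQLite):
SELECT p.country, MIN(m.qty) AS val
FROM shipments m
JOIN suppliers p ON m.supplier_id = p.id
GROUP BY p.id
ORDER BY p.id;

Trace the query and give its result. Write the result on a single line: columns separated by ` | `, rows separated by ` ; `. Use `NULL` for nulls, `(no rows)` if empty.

Egypt | 46 ; Kenya | 122 ; France | 5 ; Mexico | 161 ; Kenya | 15

Join each shipments row to its suppliers via supplier_id.
Group joined rows by suppliers.id; compute MIN(m.qty) per group.
  1: ids {1, 3, 5, 6} → MIN(m.qty)=46
  2: ids {2, 9, 10} → MIN(m.qty)=122
  3: ids {7, 8, 11} → MIN(m.qty)=5
  4: ids {13} → MIN(m.qty)=161
  5: ids {4, 12} → MIN(m.qty)=15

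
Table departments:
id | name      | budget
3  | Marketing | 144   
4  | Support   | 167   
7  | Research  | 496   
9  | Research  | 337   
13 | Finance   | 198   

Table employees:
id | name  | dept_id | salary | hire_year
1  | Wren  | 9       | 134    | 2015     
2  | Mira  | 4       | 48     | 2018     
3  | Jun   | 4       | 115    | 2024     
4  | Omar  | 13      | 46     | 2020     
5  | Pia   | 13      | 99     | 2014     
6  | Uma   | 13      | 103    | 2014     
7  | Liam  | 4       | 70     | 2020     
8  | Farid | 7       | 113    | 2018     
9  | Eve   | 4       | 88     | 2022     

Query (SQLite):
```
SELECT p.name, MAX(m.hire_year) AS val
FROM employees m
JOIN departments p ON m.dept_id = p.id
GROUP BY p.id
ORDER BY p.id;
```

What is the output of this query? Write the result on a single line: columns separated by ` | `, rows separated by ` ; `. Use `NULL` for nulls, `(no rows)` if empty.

Join each employees row to its departments via dept_id.
Group joined rows by departments.id; compute MAX(m.hire_year) per group.
  4: ids {2, 3, 7, 9} → MAX(m.hire_year)=2024
  7: ids {8} → MAX(m.hire_year)=2018
  9: ids {1} → MAX(m.hire_year)=2015
  13: ids {4, 5, 6} → MAX(m.hire_year)=2020

Support | 2024 ; Research | 2018 ; Research | 2015 ; Finance | 2020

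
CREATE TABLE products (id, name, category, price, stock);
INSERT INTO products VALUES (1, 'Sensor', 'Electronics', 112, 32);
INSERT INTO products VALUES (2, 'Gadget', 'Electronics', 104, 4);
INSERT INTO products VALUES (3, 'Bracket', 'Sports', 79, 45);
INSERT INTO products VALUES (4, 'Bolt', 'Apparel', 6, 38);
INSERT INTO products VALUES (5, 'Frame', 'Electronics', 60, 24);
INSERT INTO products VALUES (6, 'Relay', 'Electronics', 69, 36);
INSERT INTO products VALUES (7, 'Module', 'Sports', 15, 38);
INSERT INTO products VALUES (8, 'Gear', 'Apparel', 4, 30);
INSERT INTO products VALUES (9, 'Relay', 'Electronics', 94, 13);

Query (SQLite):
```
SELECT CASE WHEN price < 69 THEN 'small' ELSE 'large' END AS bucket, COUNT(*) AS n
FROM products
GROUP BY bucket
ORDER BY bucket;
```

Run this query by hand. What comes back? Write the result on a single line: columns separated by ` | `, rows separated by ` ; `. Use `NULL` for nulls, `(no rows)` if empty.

Bucket rows by price < 69 → 'small' else 'large'; count each bucket.

large | 5 ; small | 4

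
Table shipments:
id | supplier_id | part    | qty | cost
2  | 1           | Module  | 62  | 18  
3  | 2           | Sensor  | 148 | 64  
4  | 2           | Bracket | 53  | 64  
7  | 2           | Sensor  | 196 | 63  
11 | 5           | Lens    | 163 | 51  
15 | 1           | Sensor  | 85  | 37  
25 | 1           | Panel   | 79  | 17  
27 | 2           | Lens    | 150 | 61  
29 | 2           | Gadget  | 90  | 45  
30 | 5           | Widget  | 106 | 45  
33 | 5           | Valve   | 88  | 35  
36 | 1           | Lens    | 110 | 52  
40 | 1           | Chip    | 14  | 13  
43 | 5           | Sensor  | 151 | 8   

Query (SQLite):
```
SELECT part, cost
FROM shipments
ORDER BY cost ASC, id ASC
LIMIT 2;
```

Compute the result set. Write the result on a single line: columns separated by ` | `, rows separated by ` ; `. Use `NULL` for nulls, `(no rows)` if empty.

Sort by cost asc, tiebreak id asc: (8, id=43), (13, id=40), (17, id=25), (18, id=2), (35, id=33) …. Take first 2.

Sensor | 8 ; Chip | 13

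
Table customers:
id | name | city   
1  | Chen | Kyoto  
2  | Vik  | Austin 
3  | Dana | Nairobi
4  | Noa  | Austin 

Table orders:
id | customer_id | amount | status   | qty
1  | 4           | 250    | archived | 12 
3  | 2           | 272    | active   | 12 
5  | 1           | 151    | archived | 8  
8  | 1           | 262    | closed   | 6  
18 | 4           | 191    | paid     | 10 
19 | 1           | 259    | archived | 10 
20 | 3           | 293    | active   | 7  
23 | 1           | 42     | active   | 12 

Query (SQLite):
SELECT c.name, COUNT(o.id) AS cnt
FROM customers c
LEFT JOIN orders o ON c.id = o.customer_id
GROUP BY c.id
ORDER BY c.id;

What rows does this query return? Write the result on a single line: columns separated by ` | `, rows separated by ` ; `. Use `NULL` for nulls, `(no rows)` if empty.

Chen | 4 ; Vik | 1 ; Dana | 1 ; Noa | 2

LEFT JOIN keeps every customers row; unmatched ones get NULL for orders columns.
Group by customers.id and compute COUNT(o.id). COUNT(col) of an all-NULL group is 0.
  1: ids {5, 8, 19, 23} → COUNT(o.id)=4
  2: ids {3} → COUNT(o.id)=1
  3: ids {20} → COUNT(o.id)=1
  4: ids {1, 18} → COUNT(o.id)=2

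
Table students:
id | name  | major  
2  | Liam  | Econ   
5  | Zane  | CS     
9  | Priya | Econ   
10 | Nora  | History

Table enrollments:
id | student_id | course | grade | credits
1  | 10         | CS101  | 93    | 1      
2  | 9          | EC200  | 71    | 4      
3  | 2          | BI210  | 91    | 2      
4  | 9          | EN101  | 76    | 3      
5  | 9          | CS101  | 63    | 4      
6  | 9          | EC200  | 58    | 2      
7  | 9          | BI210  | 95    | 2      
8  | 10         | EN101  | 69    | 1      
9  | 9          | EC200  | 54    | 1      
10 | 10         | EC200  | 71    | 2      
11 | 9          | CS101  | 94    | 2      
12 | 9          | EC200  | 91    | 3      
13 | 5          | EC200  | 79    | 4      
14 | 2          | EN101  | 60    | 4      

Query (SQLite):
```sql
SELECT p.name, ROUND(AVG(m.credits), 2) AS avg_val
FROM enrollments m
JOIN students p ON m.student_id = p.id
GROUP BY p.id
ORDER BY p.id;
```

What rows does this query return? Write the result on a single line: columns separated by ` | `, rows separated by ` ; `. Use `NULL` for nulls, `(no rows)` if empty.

Join each enrollments row to its students via student_id.
Group joined rows by students.id; compute ROUND(AVG(m.credits), 2) per group.
  2: ids {3, 14} → ROUND(AVG(m.credits), 2)=3
  5: ids {13} → ROUND(AVG(m.credits), 2)=4
  9: ids {2, 4, 5, 6, 7, 9, 11, 12} → ROUND(AVG(m.credits), 2)=2.63
  10: ids {1, 8, 10} → ROUND(AVG(m.credits), 2)=1.33

Liam | 3 ; Zane | 4 ; Priya | 2.63 ; Nora | 1.33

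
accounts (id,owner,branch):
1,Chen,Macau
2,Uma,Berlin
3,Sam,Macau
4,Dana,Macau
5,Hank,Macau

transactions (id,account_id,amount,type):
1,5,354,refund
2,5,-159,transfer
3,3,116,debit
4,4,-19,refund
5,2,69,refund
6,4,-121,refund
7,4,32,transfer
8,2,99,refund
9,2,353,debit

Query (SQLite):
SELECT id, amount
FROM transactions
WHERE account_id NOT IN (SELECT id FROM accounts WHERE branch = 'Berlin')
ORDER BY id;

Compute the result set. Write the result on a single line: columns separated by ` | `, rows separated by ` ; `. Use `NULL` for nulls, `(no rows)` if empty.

Inner query: accounts.id where branch = 'Berlin'.
Outer: keep transactions rows whose account_id is not in that set.
Inner query → {2}

1 | 354 ; 2 | -159 ; 3 | 116 ; 4 | -19 ; 6 | -121 ; 7 | 32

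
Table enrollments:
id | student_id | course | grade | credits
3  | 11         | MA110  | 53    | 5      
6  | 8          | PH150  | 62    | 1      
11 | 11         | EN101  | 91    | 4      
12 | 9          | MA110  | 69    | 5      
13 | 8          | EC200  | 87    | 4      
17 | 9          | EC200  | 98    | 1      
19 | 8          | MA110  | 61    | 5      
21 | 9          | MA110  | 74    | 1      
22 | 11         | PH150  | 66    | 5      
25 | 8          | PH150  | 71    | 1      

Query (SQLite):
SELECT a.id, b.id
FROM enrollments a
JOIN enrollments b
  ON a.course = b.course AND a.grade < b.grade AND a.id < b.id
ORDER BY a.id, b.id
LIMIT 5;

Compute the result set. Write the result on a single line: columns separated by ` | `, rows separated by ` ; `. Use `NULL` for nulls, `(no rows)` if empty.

3 | 12 ; 3 | 19 ; 3 | 21 ; 6 | 22 ; 6 | 25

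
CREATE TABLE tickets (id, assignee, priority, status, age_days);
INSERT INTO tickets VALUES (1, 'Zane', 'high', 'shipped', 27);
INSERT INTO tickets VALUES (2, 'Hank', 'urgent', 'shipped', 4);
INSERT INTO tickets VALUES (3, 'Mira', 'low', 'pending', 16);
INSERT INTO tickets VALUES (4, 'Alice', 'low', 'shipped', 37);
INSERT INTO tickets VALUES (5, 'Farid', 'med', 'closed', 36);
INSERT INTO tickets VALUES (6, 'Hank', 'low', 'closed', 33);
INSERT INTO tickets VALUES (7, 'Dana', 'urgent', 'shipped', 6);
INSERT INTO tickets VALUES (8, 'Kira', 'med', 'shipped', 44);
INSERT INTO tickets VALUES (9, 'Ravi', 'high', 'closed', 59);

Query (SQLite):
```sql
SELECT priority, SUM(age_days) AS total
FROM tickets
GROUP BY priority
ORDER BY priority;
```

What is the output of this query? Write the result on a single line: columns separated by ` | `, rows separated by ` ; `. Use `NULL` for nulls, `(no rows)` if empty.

high | 86 ; low | 86 ; med | 80 ; urgent | 10

Partition tickets by priority; compute SUM(age_days) within each group.
  high: ids {1, 9} → SUM(age_days)=86
  low: ids {3, 4, 6} → SUM(age_days)=86
  med: ids {5, 8} → SUM(age_days)=80
  urgent: ids {2, 7} → SUM(age_days)=10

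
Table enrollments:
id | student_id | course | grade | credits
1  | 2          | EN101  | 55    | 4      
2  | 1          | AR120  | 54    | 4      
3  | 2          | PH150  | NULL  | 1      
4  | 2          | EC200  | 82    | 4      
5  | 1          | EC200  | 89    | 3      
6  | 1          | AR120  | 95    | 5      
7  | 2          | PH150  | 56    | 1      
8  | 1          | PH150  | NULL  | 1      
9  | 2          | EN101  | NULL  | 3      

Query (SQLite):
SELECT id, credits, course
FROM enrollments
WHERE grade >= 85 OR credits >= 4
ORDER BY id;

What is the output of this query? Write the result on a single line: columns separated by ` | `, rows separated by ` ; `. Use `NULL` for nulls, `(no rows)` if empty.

grade >= 85: ids {5, 6}
credits >= 4: ids {1, 2, 4, 6}
Combine with OR.

1 | 4 | EN101 ; 2 | 4 | AR120 ; 4 | 4 | EC200 ; 5 | 3 | EC200 ; 6 | 5 | AR120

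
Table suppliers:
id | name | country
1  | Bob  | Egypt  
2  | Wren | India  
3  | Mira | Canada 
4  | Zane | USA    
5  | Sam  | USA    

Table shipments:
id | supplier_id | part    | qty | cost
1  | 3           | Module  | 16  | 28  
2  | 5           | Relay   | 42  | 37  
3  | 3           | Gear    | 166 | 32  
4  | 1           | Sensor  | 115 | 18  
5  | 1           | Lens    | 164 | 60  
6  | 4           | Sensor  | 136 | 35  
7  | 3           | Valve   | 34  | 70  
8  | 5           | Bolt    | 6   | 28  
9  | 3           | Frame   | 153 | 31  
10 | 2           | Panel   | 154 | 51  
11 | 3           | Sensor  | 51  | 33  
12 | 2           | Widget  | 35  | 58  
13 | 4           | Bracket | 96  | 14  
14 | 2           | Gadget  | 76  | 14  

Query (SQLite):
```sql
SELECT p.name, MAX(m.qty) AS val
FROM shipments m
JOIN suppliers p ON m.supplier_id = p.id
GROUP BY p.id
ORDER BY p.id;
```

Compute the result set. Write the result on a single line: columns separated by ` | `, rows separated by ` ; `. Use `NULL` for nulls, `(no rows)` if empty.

Bob | 164 ; Wren | 154 ; Mira | 166 ; Zane | 136 ; Sam | 42

Join each shipments row to its suppliers via supplier_id.
Group joined rows by suppliers.id; compute MAX(m.qty) per group.
  1: ids {4, 5} → MAX(m.qty)=164
  2: ids {10, 12, 14} → MAX(m.qty)=154
  3: ids {1, 3, 7, 9, 11} → MAX(m.qty)=166
  4: ids {6, 13} → MAX(m.qty)=136
  5: ids {2, 8} → MAX(m.qty)=42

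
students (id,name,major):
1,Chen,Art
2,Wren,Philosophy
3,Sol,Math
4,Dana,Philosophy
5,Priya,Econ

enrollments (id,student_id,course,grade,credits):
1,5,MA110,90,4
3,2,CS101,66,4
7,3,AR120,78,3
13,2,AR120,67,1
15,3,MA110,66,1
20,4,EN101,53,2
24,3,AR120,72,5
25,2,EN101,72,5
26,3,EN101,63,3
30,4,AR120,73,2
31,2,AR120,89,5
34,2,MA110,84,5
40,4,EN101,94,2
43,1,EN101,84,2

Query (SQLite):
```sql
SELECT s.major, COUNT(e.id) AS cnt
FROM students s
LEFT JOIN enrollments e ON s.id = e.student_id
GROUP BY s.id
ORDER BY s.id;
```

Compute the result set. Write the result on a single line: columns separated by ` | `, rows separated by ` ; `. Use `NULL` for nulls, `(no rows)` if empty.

Art | 1 ; Philosophy | 5 ; Math | 4 ; Philosophy | 3 ; Econ | 1

LEFT JOIN keeps every students row; unmatched ones get NULL for enrollments columns.
Group by students.id and compute COUNT(e.id). COUNT(col) of an all-NULL group is 0.
  1: ids {43} → COUNT(e.id)=1
  2: ids {3, 13, 25, 31, 34} → COUNT(e.id)=5
  3: ids {7, 15, 24, 26} → COUNT(e.id)=4
  4: ids {20, 30, 40} → COUNT(e.id)=3
  5: ids {1} → COUNT(e.id)=1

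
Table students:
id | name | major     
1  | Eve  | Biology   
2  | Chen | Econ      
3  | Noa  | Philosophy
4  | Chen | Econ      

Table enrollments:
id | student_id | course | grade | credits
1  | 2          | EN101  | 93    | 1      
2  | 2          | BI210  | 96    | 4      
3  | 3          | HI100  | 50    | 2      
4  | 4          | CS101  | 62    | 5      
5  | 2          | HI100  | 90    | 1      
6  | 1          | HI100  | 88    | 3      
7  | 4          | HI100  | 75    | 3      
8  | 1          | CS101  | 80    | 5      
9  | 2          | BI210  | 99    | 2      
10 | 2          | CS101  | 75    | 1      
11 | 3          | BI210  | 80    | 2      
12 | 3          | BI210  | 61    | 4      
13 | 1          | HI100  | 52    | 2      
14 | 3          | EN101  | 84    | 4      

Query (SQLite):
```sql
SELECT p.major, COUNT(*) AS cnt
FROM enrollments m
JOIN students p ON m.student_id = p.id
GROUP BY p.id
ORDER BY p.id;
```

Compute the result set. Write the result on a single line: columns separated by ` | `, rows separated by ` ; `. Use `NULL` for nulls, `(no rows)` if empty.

Biology | 3 ; Econ | 5 ; Philosophy | 4 ; Econ | 2

Join each enrollments row to its students via student_id.
Group joined rows by students.id; compute COUNT(*) per group.
  1: ids {6, 8, 13} → COUNT(*)=3
  2: ids {1, 2, 5, 9, 10} → COUNT(*)=5
  3: ids {3, 11, 12, 14} → COUNT(*)=4
  4: ids {4, 7} → COUNT(*)=2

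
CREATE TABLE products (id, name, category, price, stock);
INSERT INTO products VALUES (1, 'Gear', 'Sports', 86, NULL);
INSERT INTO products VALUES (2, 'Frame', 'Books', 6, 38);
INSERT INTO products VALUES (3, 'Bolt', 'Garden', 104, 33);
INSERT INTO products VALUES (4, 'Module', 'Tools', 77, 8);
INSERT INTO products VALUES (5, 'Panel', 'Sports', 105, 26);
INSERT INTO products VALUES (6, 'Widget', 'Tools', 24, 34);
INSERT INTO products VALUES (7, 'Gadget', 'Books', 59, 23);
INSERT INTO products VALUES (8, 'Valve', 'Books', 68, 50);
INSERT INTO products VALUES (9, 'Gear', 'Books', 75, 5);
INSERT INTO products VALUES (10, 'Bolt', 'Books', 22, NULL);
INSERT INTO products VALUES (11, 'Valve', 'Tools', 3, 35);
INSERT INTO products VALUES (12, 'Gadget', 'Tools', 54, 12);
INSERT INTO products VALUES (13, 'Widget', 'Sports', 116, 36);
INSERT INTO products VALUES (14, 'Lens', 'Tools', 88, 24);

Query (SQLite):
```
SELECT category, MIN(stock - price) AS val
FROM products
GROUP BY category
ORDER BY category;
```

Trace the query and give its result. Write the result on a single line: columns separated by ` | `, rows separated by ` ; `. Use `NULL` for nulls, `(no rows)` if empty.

For each row compute stock - price.
Group by category; take MIN of the expression per group.
  Books: ids {2, 7, 8, 9, 10} → MIN(stock - price)=-70
  Garden: ids {3} → MIN(stock - price)=-71
  Sports: ids {1, 5, 13} → MIN(stock - price)=-80
  Tools: ids {4, 6, 11, 12, 14} → MIN(stock - price)=-69

Books | -70 ; Garden | -71 ; Sports | -80 ; Tools | -69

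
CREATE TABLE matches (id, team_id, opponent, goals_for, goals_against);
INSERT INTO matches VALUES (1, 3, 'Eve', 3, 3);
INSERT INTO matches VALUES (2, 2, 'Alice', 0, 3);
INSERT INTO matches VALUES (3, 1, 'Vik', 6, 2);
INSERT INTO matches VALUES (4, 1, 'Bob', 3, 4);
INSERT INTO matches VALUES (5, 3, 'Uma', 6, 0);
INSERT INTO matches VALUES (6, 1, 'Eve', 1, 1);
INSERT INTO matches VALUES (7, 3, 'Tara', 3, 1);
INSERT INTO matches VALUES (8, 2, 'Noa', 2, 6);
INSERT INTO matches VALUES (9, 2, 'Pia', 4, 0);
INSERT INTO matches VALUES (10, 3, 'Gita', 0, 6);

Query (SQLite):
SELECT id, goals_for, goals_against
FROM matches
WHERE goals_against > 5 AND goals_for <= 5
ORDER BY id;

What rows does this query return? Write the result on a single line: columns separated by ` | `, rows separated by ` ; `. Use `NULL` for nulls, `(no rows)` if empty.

goals_against > 5: ids {8, 10}
goals_for <= 5: ids {1, 2, 4, 6, 7, 8, 9, 10}
Combine with AND.

8 | 2 | 6 ; 10 | 0 | 6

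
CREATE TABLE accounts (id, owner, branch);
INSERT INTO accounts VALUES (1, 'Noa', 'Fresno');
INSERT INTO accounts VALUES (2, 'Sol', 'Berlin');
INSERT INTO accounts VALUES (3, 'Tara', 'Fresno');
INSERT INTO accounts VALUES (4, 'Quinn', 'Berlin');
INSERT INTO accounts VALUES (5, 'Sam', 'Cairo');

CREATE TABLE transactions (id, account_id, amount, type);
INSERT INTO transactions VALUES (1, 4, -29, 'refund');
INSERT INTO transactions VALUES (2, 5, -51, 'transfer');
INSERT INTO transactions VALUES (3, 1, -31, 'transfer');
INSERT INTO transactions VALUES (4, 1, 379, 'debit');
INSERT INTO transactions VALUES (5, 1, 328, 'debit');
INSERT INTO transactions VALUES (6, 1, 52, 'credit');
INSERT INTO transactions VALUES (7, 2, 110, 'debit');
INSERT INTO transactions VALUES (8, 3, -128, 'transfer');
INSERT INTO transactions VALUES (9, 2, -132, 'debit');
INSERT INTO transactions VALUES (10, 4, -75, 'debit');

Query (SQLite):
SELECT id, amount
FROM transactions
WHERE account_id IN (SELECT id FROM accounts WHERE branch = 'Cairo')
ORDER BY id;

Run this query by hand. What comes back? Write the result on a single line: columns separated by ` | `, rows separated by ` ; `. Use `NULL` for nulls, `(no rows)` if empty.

2 | -51

Inner query: accounts.id where branch = 'Cairo'.
Outer: keep transactions rows whose account_id is in that set.
Inner query → {5}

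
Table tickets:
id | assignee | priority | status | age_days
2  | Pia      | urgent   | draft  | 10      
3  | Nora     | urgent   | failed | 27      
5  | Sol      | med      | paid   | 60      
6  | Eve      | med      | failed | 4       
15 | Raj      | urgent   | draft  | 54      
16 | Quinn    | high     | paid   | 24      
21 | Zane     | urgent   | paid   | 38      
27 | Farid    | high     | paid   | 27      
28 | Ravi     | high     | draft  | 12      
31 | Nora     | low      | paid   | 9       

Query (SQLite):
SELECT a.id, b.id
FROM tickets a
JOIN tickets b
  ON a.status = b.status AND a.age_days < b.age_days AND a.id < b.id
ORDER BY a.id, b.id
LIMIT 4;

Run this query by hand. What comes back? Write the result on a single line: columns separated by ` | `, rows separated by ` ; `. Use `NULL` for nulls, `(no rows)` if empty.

Pairs (a,b) with same status, a.age_days < b.age_days, a.id < b.id.
status groups: draft:{2,15,28} failed:{3,6} paid:{5,16,21,27,31}
Ordered by (a.id, b.id); first 4.

2 | 15 ; 2 | 28 ; 16 | 21 ; 16 | 27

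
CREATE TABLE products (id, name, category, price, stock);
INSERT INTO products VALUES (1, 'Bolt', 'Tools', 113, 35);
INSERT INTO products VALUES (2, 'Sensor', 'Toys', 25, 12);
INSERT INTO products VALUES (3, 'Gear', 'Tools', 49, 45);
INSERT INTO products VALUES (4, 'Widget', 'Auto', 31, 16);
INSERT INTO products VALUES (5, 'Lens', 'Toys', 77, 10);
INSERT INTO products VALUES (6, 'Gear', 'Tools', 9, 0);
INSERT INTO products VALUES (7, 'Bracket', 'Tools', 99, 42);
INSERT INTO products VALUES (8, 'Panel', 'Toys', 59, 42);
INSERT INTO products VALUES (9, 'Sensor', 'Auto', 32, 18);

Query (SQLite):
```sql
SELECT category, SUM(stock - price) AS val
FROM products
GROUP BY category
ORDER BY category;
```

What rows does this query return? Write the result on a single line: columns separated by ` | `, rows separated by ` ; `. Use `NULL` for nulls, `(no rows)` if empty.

Auto | -29 ; Tools | -148 ; Toys | -97

For each row compute stock - price.
Group by category; take SUM of the expression per group.
  Auto: ids {4, 9} → SUM(stock - price)=-29
  Tools: ids {1, 3, 6, 7} → SUM(stock - price)=-148
  Toys: ids {2, 5, 8} → SUM(stock - price)=-97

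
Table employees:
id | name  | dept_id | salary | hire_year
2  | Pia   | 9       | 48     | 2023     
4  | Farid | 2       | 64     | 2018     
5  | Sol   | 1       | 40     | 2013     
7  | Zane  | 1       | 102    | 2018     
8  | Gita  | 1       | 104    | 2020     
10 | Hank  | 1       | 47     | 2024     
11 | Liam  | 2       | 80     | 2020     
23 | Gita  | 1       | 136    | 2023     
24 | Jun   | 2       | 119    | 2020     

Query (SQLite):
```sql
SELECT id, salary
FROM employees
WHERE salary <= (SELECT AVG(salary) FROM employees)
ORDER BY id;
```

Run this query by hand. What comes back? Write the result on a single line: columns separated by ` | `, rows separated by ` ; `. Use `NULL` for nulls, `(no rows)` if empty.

2 | 48 ; 4 | 64 ; 5 | 40 ; 10 | 47 ; 11 | 80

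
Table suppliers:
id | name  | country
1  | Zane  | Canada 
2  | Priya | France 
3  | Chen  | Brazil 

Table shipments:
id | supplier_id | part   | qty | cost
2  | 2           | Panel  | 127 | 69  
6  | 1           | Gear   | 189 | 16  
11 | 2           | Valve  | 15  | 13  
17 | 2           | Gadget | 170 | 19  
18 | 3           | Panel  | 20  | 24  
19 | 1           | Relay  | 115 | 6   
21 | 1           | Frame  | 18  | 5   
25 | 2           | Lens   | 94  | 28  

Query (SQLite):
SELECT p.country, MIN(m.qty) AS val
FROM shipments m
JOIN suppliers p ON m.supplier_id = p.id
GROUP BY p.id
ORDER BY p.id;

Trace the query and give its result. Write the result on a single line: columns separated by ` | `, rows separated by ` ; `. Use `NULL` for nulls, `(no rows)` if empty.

Join each shipments row to its suppliers via supplier_id.
Group joined rows by suppliers.id; compute MIN(m.qty) per group.
  1: ids {6, 19, 21} → MIN(m.qty)=18
  2: ids {2, 11, 17, 25} → MIN(m.qty)=15
  3: ids {18} → MIN(m.qty)=20

Canada | 18 ; France | 15 ; Brazil | 20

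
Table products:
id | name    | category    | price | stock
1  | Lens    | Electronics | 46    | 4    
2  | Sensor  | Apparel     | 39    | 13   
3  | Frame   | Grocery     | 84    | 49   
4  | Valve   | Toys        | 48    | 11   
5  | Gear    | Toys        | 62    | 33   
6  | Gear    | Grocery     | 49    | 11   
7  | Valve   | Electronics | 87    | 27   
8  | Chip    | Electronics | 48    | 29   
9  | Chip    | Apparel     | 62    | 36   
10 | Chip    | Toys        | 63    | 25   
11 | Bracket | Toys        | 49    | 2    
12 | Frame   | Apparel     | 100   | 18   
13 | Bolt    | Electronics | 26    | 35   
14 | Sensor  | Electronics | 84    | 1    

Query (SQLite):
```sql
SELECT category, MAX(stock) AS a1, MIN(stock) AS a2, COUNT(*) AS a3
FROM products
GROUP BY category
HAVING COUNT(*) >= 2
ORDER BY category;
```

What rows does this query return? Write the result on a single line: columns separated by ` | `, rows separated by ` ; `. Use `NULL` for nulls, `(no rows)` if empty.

Group products by category.
Per group compute: MAX(stock), MIN(stock), COUNT(*).
HAVING: drop groups with fewer than 2 rows.
  Apparel: ids {2, 9, 12} → MAX(stock)=36, MIN(stock)=13, COUNT(*)=3
  Electronics: ids {1, 7, 8, 13, 14} → MAX(stock)=35, MIN(stock)=1, COUNT(*)=5
  Grocery: ids {3, 6} → MAX(stock)=49, MIN(stock)=11, COUNT(*)=2
  Toys: ids {4, 5, 10, 11} → MAX(stock)=33, MIN(stock)=2, COUNT(*)=4

Apparel | 36 | 13 | 3 ; Electronics | 35 | 1 | 5 ; Grocery | 49 | 11 | 2 ; Toys | 33 | 2 | 4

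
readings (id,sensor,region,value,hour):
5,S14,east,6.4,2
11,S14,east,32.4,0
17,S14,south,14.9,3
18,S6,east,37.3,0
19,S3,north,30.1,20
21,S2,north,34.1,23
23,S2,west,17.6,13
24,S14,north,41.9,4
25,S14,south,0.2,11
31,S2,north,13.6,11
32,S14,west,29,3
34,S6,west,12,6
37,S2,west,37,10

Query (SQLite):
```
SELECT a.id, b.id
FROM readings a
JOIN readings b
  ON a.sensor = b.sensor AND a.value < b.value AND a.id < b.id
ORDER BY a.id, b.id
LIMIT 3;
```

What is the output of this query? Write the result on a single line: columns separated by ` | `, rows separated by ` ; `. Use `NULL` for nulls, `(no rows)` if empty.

5 | 11 ; 5 | 17 ; 5 | 24

Pairs (a,b) with same sensor, a.value < b.value, a.id < b.id.
sensor groups: S14:{5,11,17,24,25,32} S2:{21,23,31,37} S3:{19} S6:{18,34}
Ordered by (a.id, b.id); first 3.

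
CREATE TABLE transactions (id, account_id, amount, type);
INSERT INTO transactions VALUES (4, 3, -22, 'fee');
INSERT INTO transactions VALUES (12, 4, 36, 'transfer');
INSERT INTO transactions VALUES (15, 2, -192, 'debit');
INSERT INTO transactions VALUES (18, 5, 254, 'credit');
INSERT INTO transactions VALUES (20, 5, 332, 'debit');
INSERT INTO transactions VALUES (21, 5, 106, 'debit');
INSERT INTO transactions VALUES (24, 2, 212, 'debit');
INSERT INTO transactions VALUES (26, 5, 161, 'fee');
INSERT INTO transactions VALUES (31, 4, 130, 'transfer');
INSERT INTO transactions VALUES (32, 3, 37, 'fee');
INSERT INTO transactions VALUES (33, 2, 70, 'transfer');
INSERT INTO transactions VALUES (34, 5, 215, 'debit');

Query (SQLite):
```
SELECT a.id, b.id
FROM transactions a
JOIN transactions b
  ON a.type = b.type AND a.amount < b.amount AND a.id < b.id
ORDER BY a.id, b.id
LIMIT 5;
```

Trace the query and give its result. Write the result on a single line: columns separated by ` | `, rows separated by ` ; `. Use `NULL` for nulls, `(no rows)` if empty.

4 | 26 ; 4 | 32 ; 12 | 31 ; 12 | 33 ; 15 | 20

Pairs (a,b) with same type, a.amount < b.amount, a.id < b.id.
type groups: credit:{18} debit:{15,20,21,24,34} fee:{4,26,32} transfer:{12,31,33}
Ordered by (a.id, b.id); first 5.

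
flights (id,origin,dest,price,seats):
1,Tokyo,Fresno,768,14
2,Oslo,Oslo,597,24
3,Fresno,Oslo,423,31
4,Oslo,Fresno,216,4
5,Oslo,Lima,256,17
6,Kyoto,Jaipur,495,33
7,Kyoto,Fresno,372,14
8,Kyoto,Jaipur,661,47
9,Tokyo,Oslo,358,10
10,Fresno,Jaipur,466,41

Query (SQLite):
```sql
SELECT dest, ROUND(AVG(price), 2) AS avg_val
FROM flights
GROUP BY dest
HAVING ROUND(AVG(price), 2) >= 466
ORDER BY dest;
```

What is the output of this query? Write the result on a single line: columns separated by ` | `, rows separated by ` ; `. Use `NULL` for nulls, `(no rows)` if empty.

Partition flights by dest; compute ROUND(AVG(price), 2) within each group.
HAVING: keep groups where ROUND(AVG(price), 2) >= 466.
  Fresno: ids {1, 4, 7} → ROUND(AVG(price), 2)=452
  Jaipur: ids {6, 8, 10} → ROUND(AVG(price), 2)=540.67
  Lima: ids {5} → ROUND(AVG(price), 2)=256
  Oslo: ids {2, 3, 9} → ROUND(AVG(price), 2)=459.33

Jaipur | 540.67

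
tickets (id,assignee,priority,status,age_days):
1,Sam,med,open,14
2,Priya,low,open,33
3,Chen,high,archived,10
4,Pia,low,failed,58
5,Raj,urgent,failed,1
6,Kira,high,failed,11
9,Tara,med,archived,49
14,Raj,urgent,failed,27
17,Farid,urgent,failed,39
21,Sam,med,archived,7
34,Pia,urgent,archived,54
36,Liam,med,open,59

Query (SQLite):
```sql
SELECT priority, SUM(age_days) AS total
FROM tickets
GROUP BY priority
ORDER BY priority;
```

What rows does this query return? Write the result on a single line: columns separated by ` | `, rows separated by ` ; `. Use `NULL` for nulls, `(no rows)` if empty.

Partition tickets by priority; compute SUM(age_days) within each group.
  high: ids {3, 6} → SUM(age_days)=21
  low: ids {2, 4} → SUM(age_days)=91
  med: ids {1, 9, 21, 36} → SUM(age_days)=129
  urgent: ids {5, 14, 17, 34} → SUM(age_days)=121

high | 21 ; low | 91 ; med | 129 ; urgent | 121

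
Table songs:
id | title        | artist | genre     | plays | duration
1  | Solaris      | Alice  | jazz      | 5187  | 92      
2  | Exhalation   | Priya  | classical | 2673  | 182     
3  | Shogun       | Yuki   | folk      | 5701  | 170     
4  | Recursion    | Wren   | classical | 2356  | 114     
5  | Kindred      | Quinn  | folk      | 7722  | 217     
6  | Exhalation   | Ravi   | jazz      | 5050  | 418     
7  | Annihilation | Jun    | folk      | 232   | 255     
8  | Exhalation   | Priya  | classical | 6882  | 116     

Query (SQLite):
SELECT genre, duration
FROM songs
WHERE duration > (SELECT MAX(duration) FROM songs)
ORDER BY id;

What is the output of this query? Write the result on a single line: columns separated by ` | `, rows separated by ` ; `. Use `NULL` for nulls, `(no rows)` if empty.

Scalar subquery: MAX(duration) over all songs rows = 418.
Keep rows where duration > that value.

(no rows)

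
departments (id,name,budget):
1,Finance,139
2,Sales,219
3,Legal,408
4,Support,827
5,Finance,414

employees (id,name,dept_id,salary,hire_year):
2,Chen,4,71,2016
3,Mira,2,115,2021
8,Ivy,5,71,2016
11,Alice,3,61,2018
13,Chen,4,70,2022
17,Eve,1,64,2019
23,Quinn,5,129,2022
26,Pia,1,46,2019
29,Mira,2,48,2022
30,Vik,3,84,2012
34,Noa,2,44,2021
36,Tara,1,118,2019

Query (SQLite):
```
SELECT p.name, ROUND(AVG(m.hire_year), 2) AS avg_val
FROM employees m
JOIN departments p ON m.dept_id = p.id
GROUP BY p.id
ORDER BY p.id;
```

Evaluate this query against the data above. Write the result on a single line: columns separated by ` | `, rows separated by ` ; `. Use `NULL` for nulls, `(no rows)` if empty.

Join each employees row to its departments via dept_id.
Group joined rows by departments.id; compute ROUND(AVG(m.hire_year), 2) per group.
  1: ids {17, 26, 36} → ROUND(AVG(m.hire_year), 2)=2019
  2: ids {3, 29, 34} → ROUND(AVG(m.hire_year), 2)=2021.33
  3: ids {11, 30} → ROUND(AVG(m.hire_year), 2)=2015
  4: ids {2, 13} → ROUND(AVG(m.hire_year), 2)=2019
  5: ids {8, 23} → ROUND(AVG(m.hire_year), 2)=2019

Finance | 2019 ; Sales | 2021.33 ; Legal | 2015 ; Support | 2019 ; Finance | 2019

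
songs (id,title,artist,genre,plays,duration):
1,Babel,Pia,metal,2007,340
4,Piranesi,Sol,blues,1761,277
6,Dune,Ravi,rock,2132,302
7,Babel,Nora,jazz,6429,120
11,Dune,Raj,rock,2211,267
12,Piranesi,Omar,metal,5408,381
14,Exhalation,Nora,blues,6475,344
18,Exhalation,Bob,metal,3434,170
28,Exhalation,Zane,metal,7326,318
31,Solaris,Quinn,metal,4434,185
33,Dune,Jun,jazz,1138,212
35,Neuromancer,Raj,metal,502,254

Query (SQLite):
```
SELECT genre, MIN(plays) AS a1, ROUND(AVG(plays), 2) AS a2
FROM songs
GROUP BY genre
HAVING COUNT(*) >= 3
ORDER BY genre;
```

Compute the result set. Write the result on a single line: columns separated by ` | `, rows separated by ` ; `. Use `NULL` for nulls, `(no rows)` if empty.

metal | 502 | 3851.83

Group songs by genre.
Per group compute: MIN(plays), ROUND(AVG(plays), 2).
HAVING: drop groups with fewer than 3 rows.
  blues: ids {4, 14} → MIN(plays)=1761, ROUND(AVG(plays), 2)=4118
  jazz: ids {7, 33} → MIN(plays)=1138, ROUND(AVG(plays), 2)=3783.5
  metal: ids {1, 12, 18, 28, 31, 35} → MIN(plays)=502, ROUND(AVG(plays), 2)=3851.83
  rock: ids {6, 11} → MIN(plays)=2132, ROUND(AVG(plays), 2)=2171.5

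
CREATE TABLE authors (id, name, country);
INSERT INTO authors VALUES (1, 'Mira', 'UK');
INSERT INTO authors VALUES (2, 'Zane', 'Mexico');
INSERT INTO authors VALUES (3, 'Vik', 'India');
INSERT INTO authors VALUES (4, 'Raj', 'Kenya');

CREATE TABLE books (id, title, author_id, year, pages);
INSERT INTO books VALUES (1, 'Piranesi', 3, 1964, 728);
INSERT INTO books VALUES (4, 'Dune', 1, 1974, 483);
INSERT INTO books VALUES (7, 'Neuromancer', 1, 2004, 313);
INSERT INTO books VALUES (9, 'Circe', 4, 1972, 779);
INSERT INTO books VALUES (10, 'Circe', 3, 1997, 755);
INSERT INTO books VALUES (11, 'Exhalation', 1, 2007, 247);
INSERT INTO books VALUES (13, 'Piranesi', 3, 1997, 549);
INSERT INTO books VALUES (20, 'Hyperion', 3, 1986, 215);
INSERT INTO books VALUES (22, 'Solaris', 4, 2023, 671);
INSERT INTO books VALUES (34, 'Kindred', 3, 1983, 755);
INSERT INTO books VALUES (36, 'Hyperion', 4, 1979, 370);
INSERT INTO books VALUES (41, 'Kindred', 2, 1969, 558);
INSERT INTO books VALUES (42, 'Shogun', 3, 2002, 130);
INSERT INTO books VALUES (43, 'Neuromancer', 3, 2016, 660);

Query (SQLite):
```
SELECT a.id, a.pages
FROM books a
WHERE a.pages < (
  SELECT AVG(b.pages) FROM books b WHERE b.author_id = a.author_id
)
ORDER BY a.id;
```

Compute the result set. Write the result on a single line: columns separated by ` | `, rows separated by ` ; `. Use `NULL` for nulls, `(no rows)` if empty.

7 | 313 ; 11 | 247 ; 20 | 215 ; 36 | 370 ; 42 | 130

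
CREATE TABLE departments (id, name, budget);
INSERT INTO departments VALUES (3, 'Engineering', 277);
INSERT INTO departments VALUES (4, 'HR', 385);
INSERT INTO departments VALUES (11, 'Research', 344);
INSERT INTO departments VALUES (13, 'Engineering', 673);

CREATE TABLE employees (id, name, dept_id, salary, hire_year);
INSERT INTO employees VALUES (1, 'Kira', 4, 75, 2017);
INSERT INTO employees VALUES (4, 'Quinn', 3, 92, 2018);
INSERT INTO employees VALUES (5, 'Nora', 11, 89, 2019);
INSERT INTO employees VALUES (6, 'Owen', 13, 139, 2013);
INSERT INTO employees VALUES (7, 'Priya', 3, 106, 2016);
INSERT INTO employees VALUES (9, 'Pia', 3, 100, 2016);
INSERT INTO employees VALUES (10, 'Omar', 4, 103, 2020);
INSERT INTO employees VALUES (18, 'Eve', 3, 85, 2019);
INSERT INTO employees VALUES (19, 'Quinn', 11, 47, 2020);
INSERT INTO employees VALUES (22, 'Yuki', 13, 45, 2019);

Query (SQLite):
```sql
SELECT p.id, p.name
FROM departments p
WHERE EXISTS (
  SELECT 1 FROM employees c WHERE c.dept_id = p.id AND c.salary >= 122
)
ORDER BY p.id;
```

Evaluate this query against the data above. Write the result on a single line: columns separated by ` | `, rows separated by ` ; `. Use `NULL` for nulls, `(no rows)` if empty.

13 | Engineering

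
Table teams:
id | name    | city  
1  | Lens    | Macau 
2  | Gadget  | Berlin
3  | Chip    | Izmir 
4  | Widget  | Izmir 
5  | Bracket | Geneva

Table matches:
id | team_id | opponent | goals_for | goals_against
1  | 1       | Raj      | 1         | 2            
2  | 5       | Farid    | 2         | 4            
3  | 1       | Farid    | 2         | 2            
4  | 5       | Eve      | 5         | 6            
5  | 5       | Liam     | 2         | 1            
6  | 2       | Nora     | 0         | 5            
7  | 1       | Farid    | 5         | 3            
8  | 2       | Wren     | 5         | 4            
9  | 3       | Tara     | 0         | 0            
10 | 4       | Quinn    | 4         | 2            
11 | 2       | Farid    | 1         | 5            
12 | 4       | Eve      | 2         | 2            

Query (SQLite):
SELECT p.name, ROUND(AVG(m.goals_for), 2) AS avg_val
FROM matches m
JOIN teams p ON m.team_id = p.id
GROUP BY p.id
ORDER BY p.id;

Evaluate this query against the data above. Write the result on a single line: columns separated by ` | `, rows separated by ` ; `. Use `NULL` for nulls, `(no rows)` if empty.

Lens | 2.67 ; Gadget | 2 ; Chip | 0 ; Widget | 3 ; Bracket | 3

Join each matches row to its teams via team_id.
Group joined rows by teams.id; compute ROUND(AVG(m.goals_for), 2) per group.
  1: ids {1, 3, 7} → ROUND(AVG(m.goals_for), 2)=2.67
  2: ids {6, 8, 11} → ROUND(AVG(m.goals_for), 2)=2
  3: ids {9} → ROUND(AVG(m.goals_for), 2)=0
  4: ids {10, 12} → ROUND(AVG(m.goals_for), 2)=3
  5: ids {2, 4, 5} → ROUND(AVG(m.goals_for), 2)=3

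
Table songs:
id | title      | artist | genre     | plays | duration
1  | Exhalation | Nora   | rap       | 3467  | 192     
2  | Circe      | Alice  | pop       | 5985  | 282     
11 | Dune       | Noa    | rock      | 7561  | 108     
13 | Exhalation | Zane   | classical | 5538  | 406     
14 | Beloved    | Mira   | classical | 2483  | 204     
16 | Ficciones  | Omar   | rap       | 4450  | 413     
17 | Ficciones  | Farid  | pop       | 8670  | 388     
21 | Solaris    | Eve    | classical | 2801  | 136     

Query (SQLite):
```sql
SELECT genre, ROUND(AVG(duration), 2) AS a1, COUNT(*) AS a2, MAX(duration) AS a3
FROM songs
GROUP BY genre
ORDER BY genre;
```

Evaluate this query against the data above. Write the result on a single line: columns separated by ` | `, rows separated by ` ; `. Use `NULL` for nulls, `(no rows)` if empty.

Group songs by genre.
Per group compute: ROUND(AVG(duration), 2), COUNT(*), MAX(duration).
  classical: ids {13, 14, 21} → ROUND(AVG(duration), 2)=248.67, COUNT(*)=3, MAX(duration)=406
  pop: ids {2, 17} → ROUND(AVG(duration), 2)=335, COUNT(*)=2, MAX(duration)=388
  rap: ids {1, 16} → ROUND(AVG(duration), 2)=302.5, COUNT(*)=2, MAX(duration)=413
  rock: ids {11} → ROUND(AVG(duration), 2)=108, COUNT(*)=1, MAX(duration)=108

classical | 248.67 | 3 | 406 ; pop | 335 | 2 | 388 ; rap | 302.5 | 2 | 413 ; rock | 108 | 1 | 108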